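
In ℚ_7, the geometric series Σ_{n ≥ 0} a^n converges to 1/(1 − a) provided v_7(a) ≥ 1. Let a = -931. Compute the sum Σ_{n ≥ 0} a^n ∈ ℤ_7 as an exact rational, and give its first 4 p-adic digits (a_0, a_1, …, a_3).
Σ a^n = 1/(1 − a) = 1/932;  first 4 digits = (1, 0, 2, 4)

v_7(a) = 2 ≥ 1, so the series converges in ℤ_7 to 1/(1 − a) = 1/(1 − (-931)) = 1/932. Expand this rational in ℤ_7: compute digits iteratively via d_i = x_i mod 7, x_{i+1} = (x_i − d_i)/7. The first 4 digits are (1, 0, 2, 4).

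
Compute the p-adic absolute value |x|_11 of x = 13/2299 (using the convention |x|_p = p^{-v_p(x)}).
|13/2299|_11 = 121

Step 1 — compute v_11(x) by factoring powers of 11 out of the numerator and denominator: v_11(13/2299) = -2. Step 2 — apply |x|_p = p^{-v_p(x)} = 11^{2} = 121.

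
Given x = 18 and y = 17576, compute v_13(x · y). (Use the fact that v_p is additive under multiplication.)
v_13(316368) = 3

v_p(x) = 0 (factor: 18 = 13^0 · 18); v_p(y) = 3 (factor: 17576 = 13^3 · 8). Additivity: v_p(xy) = v_p(x) + v_p(y) = 0 + 3 = 3. (Direct check: xy = 316368 = 13^3 · (144).)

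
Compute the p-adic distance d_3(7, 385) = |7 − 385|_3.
d_3(7, 385) = 1/27

Step 1 — x − y = 7 − 385 = -378. Step 2 — v_3(-378) = 3 (factor: -378 = −(3^3 · 14); the sign does not affect v_p). Step 3 — |x − y|_3 = 3^{-3} = 1/27.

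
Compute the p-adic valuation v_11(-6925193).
v_11(-6925193) = 5

v_11(n) is the largest exponent k such that 11^k divides n. Factor out: -6925193 = -11^5 · 43. (Sign doesn't affect v_p.) So v_11(-6925193) = 5.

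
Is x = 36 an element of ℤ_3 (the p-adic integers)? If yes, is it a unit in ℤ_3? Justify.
x ∈ ℤ_3 but not a unit; v_3(x) = 2 > 0

ℤ_3 = {x ∈ ℚ_3 : v_3(x) ≥ 0} and ℤ_3^× = {x ∈ ℤ_3 : v_3(x) = 0}. Here v_3(36) = v_3(num) − v_3(den) = 2; compare against these criteria.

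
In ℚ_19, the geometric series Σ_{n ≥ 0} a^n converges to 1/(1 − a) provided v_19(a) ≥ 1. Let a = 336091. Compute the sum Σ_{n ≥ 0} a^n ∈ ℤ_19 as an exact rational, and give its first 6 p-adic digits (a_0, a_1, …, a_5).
Σ a^n = 1/(1 − a) = -1/336090;  first 6 digits = (1, 0, 0, 11, 2, 0)

v_19(a) = 3 ≥ 1, so the series converges in ℤ_19 to 1/(1 − a) = 1/(1 − 336091) = -1/336090. Expand this rational in ℤ_19: compute digits iteratively via d_i = x_i mod 19, x_{i+1} = (x_i − d_i)/19. The first 6 digits are (1, 0, 0, 11, 2, 0).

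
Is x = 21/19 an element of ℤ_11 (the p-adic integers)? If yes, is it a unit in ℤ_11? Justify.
x ∈ ℤ_11^× (unit); v_11(x) = 0

ℤ_11 = {x ∈ ℚ_11 : v_11(x) ≥ 0} and ℤ_11^× = {x ∈ ℤ_11 : v_11(x) = 0}. Here v_11(21/19) = v_11(num) − v_11(den) = 0; compare against these criteria.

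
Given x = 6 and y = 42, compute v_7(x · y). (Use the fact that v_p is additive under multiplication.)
v_7(252) = 1

v_p(x) = 0 (factor: 6 = 7^0 · 6); v_p(y) = 1 (factor: 42 = 7^1 · 6). Additivity: v_p(xy) = v_p(x) + v_p(y) = 0 + 1 = 1. (Direct check: xy = 252 = 7^1 · (36).)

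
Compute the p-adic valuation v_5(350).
v_5(350) = 2

v_5(n) is the largest exponent k such that 5^k divides n. Factor out: 350 = 5^2 · 14. (Sign doesn't affect v_p.) So v_5(350) = 2.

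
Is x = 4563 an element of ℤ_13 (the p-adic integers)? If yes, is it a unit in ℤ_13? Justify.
x ∈ ℤ_13 but not a unit; v_13(x) = 2 > 0

ℤ_13 = {x ∈ ℚ_13 : v_13(x) ≥ 0} and ℤ_13^× = {x ∈ ℤ_13 : v_13(x) = 0}. Here v_13(4563) = v_13(num) − v_13(den) = 2; compare against these criteria.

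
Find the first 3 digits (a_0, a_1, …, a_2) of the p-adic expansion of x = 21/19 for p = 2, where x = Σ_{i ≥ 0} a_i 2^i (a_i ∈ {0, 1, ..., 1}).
(a_0, …, a_2) = (1, 1, 1)

v_2(21/19) = 0 (numerator and denominator both coprime to 2), so x ∈ ℤ_2^×. Compute digits iteratively via a_i = x_i mod 2, x_{i+1} = (x_i − a_i)/2, with x_0 = x:
  x_0 = 21/19;  a_0 = 1;  x_1 = (x_0 − 1)/2 = 1/19
  x_1 = 1/19;  a_1 = 1;  x_2 = (x_1 − 1)/2 = -9/19
  x_2 = -9/19;  a_2 = 1;  x_3 = (x_2 − 1)/2 = -14/19
Digits: (1, 1, 1).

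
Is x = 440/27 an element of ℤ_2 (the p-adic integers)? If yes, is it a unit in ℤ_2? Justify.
x ∈ ℤ_2 but not a unit; v_2(x) = 3 > 0

ℤ_2 = {x ∈ ℚ_2 : v_2(x) ≥ 0} and ℤ_2^× = {x ∈ ℤ_2 : v_2(x) = 0}. Here v_2(440/27) = v_2(num) − v_2(den) = 3; compare against these criteria.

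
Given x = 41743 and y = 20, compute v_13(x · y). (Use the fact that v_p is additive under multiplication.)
v_13(834860) = 3

v_p(x) = 3 (factor: 41743 = 13^3 · 19); v_p(y) = 0 (factor: 20 = 13^0 · 20). Additivity: v_p(xy) = v_p(x) + v_p(y) = 3 + 0 = 3. (Direct check: xy = 834860 = 13^3 · (380).)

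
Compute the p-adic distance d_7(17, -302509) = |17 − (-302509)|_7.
d_7(17, -302509) = 1/16807

Step 1 — x − y = 17 − (-302509) = 302526. Step 2 — v_7(302526) = 5 (factor: 302526 = (7^5 · 18); the sign does not affect v_p). Step 3 — |x − y|_7 = 7^{-5} = 1/16807.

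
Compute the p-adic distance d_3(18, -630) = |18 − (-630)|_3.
d_3(18, -630) = 1/81

Step 1 — x − y = 18 − (-630) = 648. Step 2 — v_3(648) = 4 (factor: 648 = (3^4 · 8); the sign does not affect v_p). Step 3 — |x − y|_3 = 3^{-4} = 1/81.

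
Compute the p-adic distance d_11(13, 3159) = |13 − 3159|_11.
d_11(13, 3159) = 1/121

Step 1 — x − y = 13 − 3159 = -3146. Step 2 — v_11(-3146) = 2 (factor: -3146 = −(11^2 · 26); the sign does not affect v_p). Step 3 — |x − y|_11 = 11^{-2} = 1/121.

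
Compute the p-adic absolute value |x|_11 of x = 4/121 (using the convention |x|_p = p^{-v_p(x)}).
|4/121|_11 = 121

Step 1 — compute v_11(x) by factoring powers of 11 out of the numerator and denominator: v_11(4/121) = -2. Step 2 — apply |x|_p = p^{-v_p(x)} = 11^{2} = 121.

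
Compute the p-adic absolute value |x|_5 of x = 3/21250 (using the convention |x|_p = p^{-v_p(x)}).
|3/21250|_5 = 625

Step 1 — compute v_5(x) by factoring powers of 5 out of the numerator and denominator: v_5(3/21250) = -4. Step 2 — apply |x|_p = p^{-v_p(x)} = 5^{4} = 625.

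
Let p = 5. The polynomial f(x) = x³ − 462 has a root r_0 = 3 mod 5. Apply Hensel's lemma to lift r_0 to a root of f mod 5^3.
r_2 = 108 (mod 125)

Hensel: r_{i+1} = r_i − f(r_i)/f′(r_i) mod 5^{i+2}, where f′(x) = 3x². Iterate:
  r_0 = 3 (mod 5)
  r_1 = 8 (mod 25)
  r_2 = 108 (mod 125)
Final: r = 108 with f(r) ≡ 0 mod 5^3.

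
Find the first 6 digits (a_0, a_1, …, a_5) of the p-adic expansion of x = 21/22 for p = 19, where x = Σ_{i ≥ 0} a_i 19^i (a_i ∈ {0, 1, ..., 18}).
(a_0, …, a_5) = (7, 4, 11, 2, 18, 12)

v_19(21/22) = 0 (numerator and denominator both coprime to 19), so x ∈ ℤ_19^×. Compute digits iteratively via a_i = x_i mod 19, x_{i+1} = (x_i − a_i)/19, with x_0 = x:
  x_0 = 21/22;  a_0 = 7;  x_1 = (x_0 − 7)/19 = -7/22
  x_1 = -7/22;  a_1 = 4;  x_2 = (x_1 − 4)/19 = -5/22
  x_2 = -5/22;  a_2 = 11;  x_3 = (x_2 − 11)/19 = -13/22
  x_3 = -13/22;  a_3 = 2;  x_4 = (x_3 − 2)/19 = -3/22
  x_4 = -3/22;  a_4 = 18;  x_5 = (x_4 − 18)/19 = -21/22
  x_5 = -21/22;  a_5 = 12;  x_6 = (x_5 − 12)/19 = -15/22
Digits: (7, 4, 11, 2, 18, 12).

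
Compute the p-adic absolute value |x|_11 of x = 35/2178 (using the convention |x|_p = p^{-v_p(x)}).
|35/2178|_11 = 121

Step 1 — compute v_11(x) by factoring powers of 11 out of the numerator and denominator: v_11(35/2178) = -2. Step 2 — apply |x|_p = p^{-v_p(x)} = 11^{2} = 121.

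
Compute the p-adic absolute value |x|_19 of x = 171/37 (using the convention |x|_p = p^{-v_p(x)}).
|171/37|_19 = 1/19

Step 1 — compute v_19(x) by factoring powers of 19 out of the numerator and denominator: v_19(171/37) = 1. Step 2 — apply |x|_p = p^{-v_p(x)} = 19^{-1} = 1/19.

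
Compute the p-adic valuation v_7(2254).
v_7(2254) = 2

v_7(n) is the largest exponent k such that 7^k divides n. Factor out: 2254 = 7^2 · 46. (Sign doesn't affect v_p.) So v_7(2254) = 2.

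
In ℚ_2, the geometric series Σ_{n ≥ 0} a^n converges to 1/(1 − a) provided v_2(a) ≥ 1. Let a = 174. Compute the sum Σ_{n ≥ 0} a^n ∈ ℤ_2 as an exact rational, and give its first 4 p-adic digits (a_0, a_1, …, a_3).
Σ a^n = 1/(1 − a) = -1/173;  first 4 digits = (1, 1, 0, 1)

v_2(a) = 1 ≥ 1, so the series converges in ℤ_2 to 1/(1 − a) = 1/(1 − 174) = -1/173. Expand this rational in ℤ_2: compute digits iteratively via d_i = x_i mod 2, x_{i+1} = (x_i − d_i)/2. The first 4 digits are (1, 1, 0, 1).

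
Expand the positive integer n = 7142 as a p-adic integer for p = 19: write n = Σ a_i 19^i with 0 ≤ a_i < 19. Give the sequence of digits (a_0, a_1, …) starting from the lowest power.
(a_0, a_1, …) = (17, 14, 0, 1)

Repeated division by 19 gives the digits low-to-high: 7142 = 17 + 14·19^1 + 1·19^3. Digit sequence: (17, 14, 0, 1).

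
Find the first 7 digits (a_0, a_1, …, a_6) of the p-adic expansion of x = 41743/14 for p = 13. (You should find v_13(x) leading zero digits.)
(a_0, …, a_6) = (0, 0, 0, 6, 8, 4, 8)

v_13(41743/14) = 3, so a_0 = ... = a_2 = 0. Factor out: x = 13^3 · u with u = 19/14 a unit in ℤ_13. Expand u iteratively via a_{v+i} = u_i mod 13, u_{i+1} = (u_i − a_{v+i})/13:
  u_0 = 19/14;  a_3 = 6;  u_1 = (u_0 − 6)/13 = -5/14
  u_1 = -5/14;  a_4 = 8;  u_2 = (u_1 − 8)/13 = -9/14
  u_2 = -9/14;  a_5 = 4;  u_3 = (u_2 − 4)/13 = -5/14
  u_3 = -5/14;  a_6 = 8;  u_4 = (u_3 − 8)/13 = -9/14
Digits: (0, 0, 0, 6, 8, 4, 8).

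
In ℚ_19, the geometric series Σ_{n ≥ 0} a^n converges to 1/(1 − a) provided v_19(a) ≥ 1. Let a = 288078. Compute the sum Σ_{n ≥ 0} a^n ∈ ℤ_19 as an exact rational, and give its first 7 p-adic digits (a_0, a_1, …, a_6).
Σ a^n = 1/(1 − a) = -1/288077;  first 7 digits = (1, 0, 0, 4, 2, 0, 16)

v_19(a) = 3 ≥ 1, so the series converges in ℤ_19 to 1/(1 − a) = 1/(1 − 288078) = -1/288077. Expand this rational in ℤ_19: compute digits iteratively via d_i = x_i mod 19, x_{i+1} = (x_i − d_i)/19. The first 7 digits are (1, 0, 0, 4, 2, 0, 16).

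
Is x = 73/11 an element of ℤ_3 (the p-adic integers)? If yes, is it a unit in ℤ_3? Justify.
x ∈ ℤ_3^× (unit); v_3(x) = 0

ℤ_3 = {x ∈ ℚ_3 : v_3(x) ≥ 0} and ℤ_3^× = {x ∈ ℤ_3 : v_3(x) = 0}. Here v_3(73/11) = v_3(num) − v_3(den) = 0; compare against these criteria.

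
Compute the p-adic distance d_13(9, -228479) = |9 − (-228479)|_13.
d_13(9, -228479) = 1/28561

Step 1 — x − y = 9 − (-228479) = 228488. Step 2 — v_13(228488) = 4 (factor: 228488 = (13^4 · 8); the sign does not affect v_p). Step 3 — |x − y|_13 = 13^{-4} = 1/28561.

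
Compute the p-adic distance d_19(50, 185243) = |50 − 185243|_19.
d_19(50, 185243) = 1/6859

Step 1 — x − y = 50 − 185243 = -185193. Step 2 — v_19(-185193) = 3 (factor: -185193 = −(19^3 · 27); the sign does not affect v_p). Step 3 — |x − y|_19 = 19^{-3} = 1/6859.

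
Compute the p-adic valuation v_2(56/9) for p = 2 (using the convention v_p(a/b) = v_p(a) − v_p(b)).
v_2(56/9) = 3

Factor powers of 2 from the numerator and denominator of the reduced fraction: 56 = 2^3 · 7 and 9 = 2^0 · 9. Apply v_p(a/b) = v_p(a) − v_p(b): v_2(56/9) = 3 − 0 = 3.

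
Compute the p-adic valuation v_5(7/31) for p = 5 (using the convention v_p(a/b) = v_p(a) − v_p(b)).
v_5(7/31) = 0

Factor powers of 5 from the numerator and denominator of the reduced fraction: 7 = 5^0 · 7 and 31 = 5^0 · 31. Apply v_p(a/b) = v_p(a) − v_p(b): v_5(7/31) = 0 − 0 = 0.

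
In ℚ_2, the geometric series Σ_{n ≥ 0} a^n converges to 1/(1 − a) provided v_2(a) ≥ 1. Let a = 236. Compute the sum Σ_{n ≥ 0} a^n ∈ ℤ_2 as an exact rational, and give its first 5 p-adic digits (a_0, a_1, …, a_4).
Σ a^n = 1/(1 − a) = -1/235;  first 5 digits = (1, 0, 1, 1, 1)

v_2(a) = 2 ≥ 1, so the series converges in ℤ_2 to 1/(1 − a) = 1/(1 − 236) = -1/235. Expand this rational in ℤ_2: compute digits iteratively via d_i = x_i mod 2, x_{i+1} = (x_i − d_i)/2. The first 5 digits are (1, 0, 1, 1, 1).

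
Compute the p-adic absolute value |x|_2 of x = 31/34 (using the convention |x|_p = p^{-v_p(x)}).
|31/34|_2 = 2

Step 1 — compute v_2(x) by factoring powers of 2 out of the numerator and denominator: v_2(31/34) = -1. Step 2 — apply |x|_p = p^{-v_p(x)} = 2^{1} = 2.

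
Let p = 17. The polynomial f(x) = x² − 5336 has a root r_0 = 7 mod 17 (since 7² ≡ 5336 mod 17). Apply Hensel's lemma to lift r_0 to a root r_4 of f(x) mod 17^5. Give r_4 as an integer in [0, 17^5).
r_4 = 311328 (mod 1419857)

Hensel's recurrence: r_{i+1} = r_i − f(r_i)·(f′(r_i))^{-1} mod 17^{i+2}, with f′(x) = 2x. Iterate:
  r_0 = 7 (mod 17)
  r_1 = 75 (mod 289)
  r_2 = 1809 (mod 4913)
  r_3 = 60765 (mod 83521)
  r_4 = 311328 (mod 1419857)
Final: r_4 = 311328, and one checks f(r_4) ≡ 0 mod 17^5.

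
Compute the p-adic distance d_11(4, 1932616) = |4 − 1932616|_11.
d_11(4, 1932616) = 1/161051

Step 1 — x − y = 4 − 1932616 = -1932612. Step 2 — v_11(-1932612) = 5 (factor: -1932612 = −(11^5 · 12); the sign does not affect v_p). Step 3 — |x − y|_11 = 11^{-5} = 1/161051.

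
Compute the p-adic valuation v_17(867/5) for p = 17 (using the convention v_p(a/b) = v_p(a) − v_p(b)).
v_17(867/5) = 2

Factor powers of 17 from the numerator and denominator of the reduced fraction: 867 = 17^2 · 3 and 5 = 17^0 · 5. Apply v_p(a/b) = v_p(a) − v_p(b): v_17(867/5) = 2 − 0 = 2.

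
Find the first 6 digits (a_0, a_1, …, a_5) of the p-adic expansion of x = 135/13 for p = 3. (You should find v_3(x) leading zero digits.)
(a_0, …, a_5) = (0, 0, 0, 2, 2, 1)

v_3(135/13) = 3, so a_0 = ... = a_2 = 0. Factor out: x = 3^3 · u with u = 5/13 a unit in ℤ_3. Expand u iteratively via a_{v+i} = u_i mod 3, u_{i+1} = (u_i − a_{v+i})/3:
  u_0 = 5/13;  a_3 = 2;  u_1 = (u_0 − 2)/3 = -7/13
  u_1 = -7/13;  a_4 = 2;  u_2 = (u_1 − 2)/3 = -11/13
  u_2 = -11/13;  a_5 = 1;  u_3 = (u_2 − 1)/3 = -8/13
Digits: (0, 0, 0, 2, 2, 1).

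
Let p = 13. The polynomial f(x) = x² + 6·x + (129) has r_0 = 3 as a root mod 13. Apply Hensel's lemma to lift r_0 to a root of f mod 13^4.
r_3 = 26523 (mod 28561)

Hensel: r_{i+1} = r_i − f(r_i)·(f′(r_i))^{-1} mod 13^{i+2}, f′(x) = 2x + 6. Iterate:
  r_0 = 3 (mod 13)
  r_1 = 159 (mod 169)
  r_2 = 159 (mod 2197)
  r_3 = 26523 (mod 28561)
Final: r = 26523 satisfies f(r) ≡ 0 mod 13^4.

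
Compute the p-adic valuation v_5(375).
v_5(375) = 3

v_5(n) is the largest exponent k such that 5^k divides n. Factor out: 375 = 5^3 · 3. (Sign doesn't affect v_p.) So v_5(375) = 3.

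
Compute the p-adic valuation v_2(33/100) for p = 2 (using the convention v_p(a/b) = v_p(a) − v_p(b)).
v_2(33/100) = -2

Factor powers of 2 from the numerator and denominator of the reduced fraction: 33 = 2^0 · 33 and 100 = 2^2 · 25. Apply v_p(a/b) = v_p(a) − v_p(b): v_2(33/100) = 0 − 2 = -2.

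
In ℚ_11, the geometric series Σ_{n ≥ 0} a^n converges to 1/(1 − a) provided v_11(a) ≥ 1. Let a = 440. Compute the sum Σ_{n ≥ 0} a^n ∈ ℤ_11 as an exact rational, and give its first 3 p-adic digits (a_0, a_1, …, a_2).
Σ a^n = 1/(1 − a) = -1/439;  first 3 digits = (1, 7, 8)

v_11(a) = 1 ≥ 1, so the series converges in ℤ_11 to 1/(1 − a) = 1/(1 − 440) = -1/439. Expand this rational in ℤ_11: compute digits iteratively via d_i = x_i mod 11, x_{i+1} = (x_i − d_i)/11. The first 3 digits are (1, 7, 8).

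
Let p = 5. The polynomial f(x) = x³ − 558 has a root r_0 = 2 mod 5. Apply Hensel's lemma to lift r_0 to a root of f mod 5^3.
r_2 = 27 (mod 125)

Hensel: r_{i+1} = r_i − f(r_i)/f′(r_i) mod 5^{i+2}, where f′(x) = 3x². Iterate:
  r_0 = 2 (mod 5)
  r_1 = 2 (mod 25)
  r_2 = 27 (mod 125)
Final: r = 27 with f(r) ≡ 0 mod 5^3.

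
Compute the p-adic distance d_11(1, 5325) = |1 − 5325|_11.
d_11(1, 5325) = 1/1331

Step 1 — x − y = 1 − 5325 = -5324. Step 2 — v_11(-5324) = 3 (factor: -5324 = −(11^3 · 4); the sign does not affect v_p). Step 3 — |x − y|_11 = 11^{-3} = 1/1331.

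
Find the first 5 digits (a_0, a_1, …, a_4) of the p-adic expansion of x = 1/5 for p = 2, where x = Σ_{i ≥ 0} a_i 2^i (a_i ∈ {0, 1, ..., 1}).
(a_0, …, a_4) = (1, 0, 1, 1, 0)

v_2(1/5) = 0 (numerator and denominator both coprime to 2), so x ∈ ℤ_2^×. Compute digits iteratively via a_i = x_i mod 2, x_{i+1} = (x_i − a_i)/2, with x_0 = x:
  x_0 = 1/5;  a_0 = 1;  x_1 = (x_0 − 1)/2 = -2/5
  x_1 = -2/5;  a_1 = 0;  x_2 = (x_1 − 0)/2 = -1/5
  x_2 = -1/5;  a_2 = 1;  x_3 = (x_2 − 1)/2 = -3/5
  x_3 = -3/5;  a_3 = 1;  x_4 = (x_3 − 1)/2 = -4/5
  x_4 = -4/5;  a_4 = 0;  x_5 = (x_4 − 0)/2 = -2/5
Digits: (1, 0, 1, 1, 0).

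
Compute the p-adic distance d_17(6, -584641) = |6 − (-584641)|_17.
d_17(6, -584641) = 1/83521

Step 1 — x − y = 6 − (-584641) = 584647. Step 2 — v_17(584647) = 4 (factor: 584647 = (17^4 · 7); the sign does not affect v_p). Step 3 — |x − y|_17 = 17^{-4} = 1/83521.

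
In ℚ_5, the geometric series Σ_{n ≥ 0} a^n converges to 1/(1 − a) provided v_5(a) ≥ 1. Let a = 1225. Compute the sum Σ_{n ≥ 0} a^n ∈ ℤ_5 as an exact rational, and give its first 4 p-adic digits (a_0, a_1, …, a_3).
Σ a^n = 1/(1 − a) = -1/1224;  first 4 digits = (1, 0, 4, 4)

v_5(a) = 2 ≥ 1, so the series converges in ℤ_5 to 1/(1 − a) = 1/(1 − 1225) = -1/1224. Expand this rational in ℤ_5: compute digits iteratively via d_i = x_i mod 5, x_{i+1} = (x_i − d_i)/5. The first 4 digits are (1, 0, 4, 4).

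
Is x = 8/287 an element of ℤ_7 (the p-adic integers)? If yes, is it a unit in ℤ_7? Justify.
x ∉ ℤ_7 (v_7(x) = -1 < 0)

ℤ_7 = {x ∈ ℚ_7 : v_7(x) ≥ 0} and ℤ_7^× = {x ∈ ℤ_7 : v_7(x) = 0}. Here v_7(8/287) = v_7(num) − v_7(den) = -1; compare against these criteria.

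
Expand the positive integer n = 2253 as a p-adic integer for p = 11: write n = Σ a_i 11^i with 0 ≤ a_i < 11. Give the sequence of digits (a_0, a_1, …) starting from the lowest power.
(a_0, a_1, …) = (9, 6, 7, 1)

Repeated division by 11 gives the digits low-to-high: 2253 = 9 + 6·11^1 + 7·11^2 + 1·11^3. Digit sequence: (9, 6, 7, 1).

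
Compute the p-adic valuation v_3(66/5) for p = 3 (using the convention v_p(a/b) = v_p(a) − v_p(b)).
v_3(66/5) = 1

Factor powers of 3 from the numerator and denominator of the reduced fraction: 66 = 3^1 · 22 and 5 = 3^0 · 5. Apply v_p(a/b) = v_p(a) − v_p(b): v_3(66/5) = 1 − 0 = 1.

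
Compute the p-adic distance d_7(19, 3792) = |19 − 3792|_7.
d_7(19, 3792) = 1/343

Step 1 — x − y = 19 − 3792 = -3773. Step 2 — v_7(-3773) = 3 (factor: -3773 = −(7^3 · 11); the sign does not affect v_p). Step 3 — |x − y|_7 = 7^{-3} = 1/343.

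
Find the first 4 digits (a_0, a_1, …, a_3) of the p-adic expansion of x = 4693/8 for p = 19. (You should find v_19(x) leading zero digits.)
(a_0, …, a_3) = (0, 0, 4, 7)

v_19(4693/8) = 2, so a_0 = ... = a_1 = 0. Factor out: x = 19^2 · u with u = 13/8 a unit in ℤ_19. Expand u iteratively via a_{v+i} = u_i mod 19, u_{i+1} = (u_i − a_{v+i})/19:
  u_0 = 13/8;  a_2 = 4;  u_1 = (u_0 − 4)/19 = -1/8
  u_1 = -1/8;  a_3 = 7;  u_2 = (u_1 − 7)/19 = -3/8
Digits: (0, 0, 4, 7).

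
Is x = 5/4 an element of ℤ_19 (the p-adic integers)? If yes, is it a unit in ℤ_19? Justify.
x ∈ ℤ_19^× (unit); v_19(x) = 0

ℤ_19 = {x ∈ ℚ_19 : v_19(x) ≥ 0} and ℤ_19^× = {x ∈ ℤ_19 : v_19(x) = 0}. Here v_19(5/4) = v_19(num) − v_19(den) = 0; compare against these criteria.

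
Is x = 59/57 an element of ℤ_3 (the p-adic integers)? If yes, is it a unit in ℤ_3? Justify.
x ∉ ℤ_3 (v_3(x) = -1 < 0)

ℤ_3 = {x ∈ ℚ_3 : v_3(x) ≥ 0} and ℤ_3^× = {x ∈ ℤ_3 : v_3(x) = 0}. Here v_3(59/57) = v_3(num) − v_3(den) = -1; compare against these criteria.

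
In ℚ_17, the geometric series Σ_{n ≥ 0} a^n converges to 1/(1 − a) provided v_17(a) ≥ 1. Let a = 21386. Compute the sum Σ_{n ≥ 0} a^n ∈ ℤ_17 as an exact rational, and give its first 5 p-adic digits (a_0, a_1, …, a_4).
Σ a^n = 1/(1 − a) = -1/21385;  first 5 digits = (1, 0, 6, 4, 2)

v_17(a) = 2 ≥ 1, so the series converges in ℤ_17 to 1/(1 − a) = 1/(1 − 21386) = -1/21385. Expand this rational in ℤ_17: compute digits iteratively via d_i = x_i mod 17, x_{i+1} = (x_i − d_i)/17. The first 5 digits are (1, 0, 6, 4, 2).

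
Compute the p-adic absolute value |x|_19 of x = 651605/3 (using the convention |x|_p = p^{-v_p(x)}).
|651605/3|_19 = 1/130321

Step 1 — compute v_19(x) by factoring powers of 19 out of the numerator and denominator: v_19(651605/3) = 4. Step 2 — apply |x|_p = p^{-v_p(x)} = 19^{-4} = 1/130321.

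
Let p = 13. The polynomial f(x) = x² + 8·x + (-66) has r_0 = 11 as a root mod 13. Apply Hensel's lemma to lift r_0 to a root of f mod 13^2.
r_1 = 102 (mod 169)

Hensel: r_{i+1} = r_i − f(r_i)·(f′(r_i))^{-1} mod 13^{i+2}, f′(x) = 2x + 8. Iterate:
  r_0 = 11 (mod 13)
  r_1 = 102 (mod 169)
Final: r = 102 satisfies f(r) ≡ 0 mod 13^2.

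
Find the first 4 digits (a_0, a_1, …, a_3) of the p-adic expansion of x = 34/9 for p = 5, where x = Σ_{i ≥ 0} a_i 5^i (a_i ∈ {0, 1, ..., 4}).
(a_0, …, a_3) = (1, 0, 4, 2)

v_5(34/9) = 0 (numerator and denominator both coprime to 5), so x ∈ ℤ_5^×. Compute digits iteratively via a_i = x_i mod 5, x_{i+1} = (x_i − a_i)/5, with x_0 = x:
  x_0 = 34/9;  a_0 = 1;  x_1 = (x_0 − 1)/5 = 5/9
  x_1 = 5/9;  a_1 = 0;  x_2 = (x_1 − 0)/5 = 1/9
  x_2 = 1/9;  a_2 = 4;  x_3 = (x_2 − 4)/5 = -7/9
  x_3 = -7/9;  a_3 = 2;  x_4 = (x_3 − 2)/5 = -5/9
Digits: (1, 0, 4, 2).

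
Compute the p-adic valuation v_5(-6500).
v_5(-6500) = 3

v_5(n) is the largest exponent k such that 5^k divides n. Factor out: -6500 = -5^3 · 52. (Sign doesn't affect v_p.) So v_5(-6500) = 3.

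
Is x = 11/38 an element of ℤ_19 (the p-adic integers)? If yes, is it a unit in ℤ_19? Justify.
x ∉ ℤ_19 (v_19(x) = -1 < 0)

ℤ_19 = {x ∈ ℚ_19 : v_19(x) ≥ 0} and ℤ_19^× = {x ∈ ℤ_19 : v_19(x) = 0}. Here v_19(11/38) = v_19(num) − v_19(den) = -1; compare against these criteria.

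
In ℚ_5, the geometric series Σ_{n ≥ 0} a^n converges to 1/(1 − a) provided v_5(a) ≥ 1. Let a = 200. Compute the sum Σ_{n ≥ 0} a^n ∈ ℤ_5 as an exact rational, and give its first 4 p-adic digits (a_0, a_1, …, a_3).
Σ a^n = 1/(1 − a) = -1/199;  first 4 digits = (1, 0, 3, 1)

v_5(a) = 2 ≥ 1, so the series converges in ℤ_5 to 1/(1 − a) = 1/(1 − 200) = -1/199. Expand this rational in ℤ_5: compute digits iteratively via d_i = x_i mod 5, x_{i+1} = (x_i − d_i)/5. The first 4 digits are (1, 0, 3, 1).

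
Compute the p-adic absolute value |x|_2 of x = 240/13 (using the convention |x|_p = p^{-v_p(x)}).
|240/13|_2 = 1/16

Step 1 — compute v_2(x) by factoring powers of 2 out of the numerator and denominator: v_2(240/13) = 4. Step 2 — apply |x|_p = p^{-v_p(x)} = 2^{-4} = 1/16.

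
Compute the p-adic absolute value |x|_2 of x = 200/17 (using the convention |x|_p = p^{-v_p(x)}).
|200/17|_2 = 1/8

Step 1 — compute v_2(x) by factoring powers of 2 out of the numerator and denominator: v_2(200/17) = 3. Step 2 — apply |x|_p = p^{-v_p(x)} = 2^{-3} = 1/8.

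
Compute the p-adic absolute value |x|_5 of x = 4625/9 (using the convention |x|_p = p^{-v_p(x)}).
|4625/9|_5 = 1/125

Step 1 — compute v_5(x) by factoring powers of 5 out of the numerator and denominator: v_5(4625/9) = 3. Step 2 — apply |x|_p = p^{-v_p(x)} = 5^{-3} = 1/125.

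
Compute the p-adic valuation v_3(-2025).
v_3(-2025) = 4

v_3(n) is the largest exponent k such that 3^k divides n. Factor out: -2025 = -3^4 · 25. (Sign doesn't affect v_p.) So v_3(-2025) = 4.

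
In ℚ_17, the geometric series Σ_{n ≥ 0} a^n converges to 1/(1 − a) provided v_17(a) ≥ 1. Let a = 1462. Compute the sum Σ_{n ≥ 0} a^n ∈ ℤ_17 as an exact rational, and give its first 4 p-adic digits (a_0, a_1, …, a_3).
Σ a^n = 1/(1 − a) = -1/1461;  first 4 digits = (1, 1, 6, 11)

v_17(a) = 1 ≥ 1, so the series converges in ℤ_17 to 1/(1 − a) = 1/(1 − 1462) = -1/1461. Expand this rational in ℤ_17: compute digits iteratively via d_i = x_i mod 17, x_{i+1} = (x_i − d_i)/17. The first 4 digits are (1, 1, 6, 11).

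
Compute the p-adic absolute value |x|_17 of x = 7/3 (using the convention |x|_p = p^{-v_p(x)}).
|7/3|_17 = 1

Step 1 — compute v_17(x) by factoring powers of 17 out of the numerator and denominator: v_17(7/3) = 0. Step 2 — apply |x|_p = p^{-v_p(x)} = 17^{0} = 1.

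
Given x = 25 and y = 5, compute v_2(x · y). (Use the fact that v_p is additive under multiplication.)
v_2(125) = 0

v_p(x) = 0 (factor: 25 = 2^0 · 25); v_p(y) = 0 (factor: 5 = 2^0 · 5). Additivity: v_p(xy) = v_p(x) + v_p(y) = 0 + 0 = 0. (Direct check: xy = 125 = 2^0 · (125).)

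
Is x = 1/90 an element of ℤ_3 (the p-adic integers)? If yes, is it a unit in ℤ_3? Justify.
x ∉ ℤ_3 (v_3(x) = -2 < 0)

ℤ_3 = {x ∈ ℚ_3 : v_3(x) ≥ 0} and ℤ_3^× = {x ∈ ℤ_3 : v_3(x) = 0}. Here v_3(1/90) = v_3(num) − v_3(den) = -2; compare against these criteria.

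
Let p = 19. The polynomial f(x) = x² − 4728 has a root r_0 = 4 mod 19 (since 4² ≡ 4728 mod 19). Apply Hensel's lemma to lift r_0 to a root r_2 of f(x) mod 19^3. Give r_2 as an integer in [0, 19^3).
r_2 = 954 (mod 6859)

Hensel's recurrence: r_{i+1} = r_i − f(r_i)·(f′(r_i))^{-1} mod 19^{i+2}, with f′(x) = 2x. Iterate:
  r_0 = 4 (mod 19)
  r_1 = 232 (mod 361)
  r_2 = 954 (mod 6859)
Final: r_2 = 954, and one checks f(r_2) ≡ 0 mod 19^3.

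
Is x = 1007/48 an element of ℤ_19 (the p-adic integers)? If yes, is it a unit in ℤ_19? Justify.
x ∈ ℤ_19 but not a unit; v_19(x) = 1 > 0

ℤ_19 = {x ∈ ℚ_19 : v_19(x) ≥ 0} and ℤ_19^× = {x ∈ ℤ_19 : v_19(x) = 0}. Here v_19(1007/48) = v_19(num) − v_19(den) = 1; compare against these criteria.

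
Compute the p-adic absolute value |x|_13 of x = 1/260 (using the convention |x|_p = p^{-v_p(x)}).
|1/260|_13 = 13

Step 1 — compute v_13(x) by factoring powers of 13 out of the numerator and denominator: v_13(1/260) = -1. Step 2 — apply |x|_p = p^{-v_p(x)} = 13^{1} = 13.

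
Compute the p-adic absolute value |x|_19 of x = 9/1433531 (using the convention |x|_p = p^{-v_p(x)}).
|9/1433531|_19 = 130321

Step 1 — compute v_19(x) by factoring powers of 19 out of the numerator and denominator: v_19(9/1433531) = -4. Step 2 — apply |x|_p = p^{-v_p(x)} = 19^{4} = 130321.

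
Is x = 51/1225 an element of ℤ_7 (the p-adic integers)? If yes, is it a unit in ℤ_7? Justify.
x ∉ ℤ_7 (v_7(x) = -2 < 0)

ℤ_7 = {x ∈ ℚ_7 : v_7(x) ≥ 0} and ℤ_7^× = {x ∈ ℤ_7 : v_7(x) = 0}. Here v_7(51/1225) = v_7(num) − v_7(den) = -2; compare against these criteria.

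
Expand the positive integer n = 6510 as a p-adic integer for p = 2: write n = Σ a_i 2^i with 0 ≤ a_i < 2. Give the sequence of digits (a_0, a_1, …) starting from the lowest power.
(a_0, a_1, …) = (0, 1, 1, 1, 0, 1, 1, 0, 1, 0, 0, 1, 1)

Repeated division by 2 gives the digits low-to-high: 6510 = 1·2^1 + 1·2^2 + 1·2^3 + 1·2^5 + 1·2^6 + 1·2^8 + 1·2^11 + 1·2^12. Digit sequence: (0, 1, 1, 1, 0, 1, 1, 0, 1, 0, 0, 1, 1).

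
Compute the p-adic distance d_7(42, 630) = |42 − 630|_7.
d_7(42, 630) = 1/49

Step 1 — x − y = 42 − 630 = -588. Step 2 — v_7(-588) = 2 (factor: -588 = −(7^2 · 12); the sign does not affect v_p). Step 3 — |x − y|_7 = 7^{-2} = 1/49.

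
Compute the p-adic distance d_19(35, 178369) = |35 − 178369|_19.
d_19(35, 178369) = 1/6859

Step 1 — x − y = 35 − 178369 = -178334. Step 2 — v_19(-178334) = 3 (factor: -178334 = −(19^3 · 26); the sign does not affect v_p). Step 3 — |x − y|_19 = 19^{-3} = 1/6859.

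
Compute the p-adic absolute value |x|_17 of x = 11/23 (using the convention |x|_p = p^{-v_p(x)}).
|11/23|_17 = 1

Step 1 — compute v_17(x) by factoring powers of 17 out of the numerator and denominator: v_17(11/23) = 0. Step 2 — apply |x|_p = p^{-v_p(x)} = 17^{0} = 1.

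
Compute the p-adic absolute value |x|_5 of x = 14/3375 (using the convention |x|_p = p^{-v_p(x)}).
|14/3375|_5 = 125

Step 1 — compute v_5(x) by factoring powers of 5 out of the numerator and denominator: v_5(14/3375) = -3. Step 2 — apply |x|_p = p^{-v_p(x)} = 5^{3} = 125.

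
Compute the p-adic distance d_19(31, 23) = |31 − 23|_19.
d_19(31, 23) = 1

Step 1 — x − y = 31 − 23 = 8. Step 2 — v_19(8) = 0 (factor: 8 = (19^0 · 8); the sign does not affect v_p). Step 3 — |x − y|_19 = 19^{0} = 1.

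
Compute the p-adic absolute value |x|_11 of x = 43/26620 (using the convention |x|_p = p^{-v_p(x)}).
|43/26620|_11 = 1331

Step 1 — compute v_11(x) by factoring powers of 11 out of the numerator and denominator: v_11(43/26620) = -3. Step 2 — apply |x|_p = p^{-v_p(x)} = 11^{3} = 1331.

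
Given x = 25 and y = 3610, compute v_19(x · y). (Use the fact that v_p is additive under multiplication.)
v_19(90250) = 2

v_p(x) = 0 (factor: 25 = 19^0 · 25); v_p(y) = 2 (factor: 3610 = 19^2 · 10). Additivity: v_p(xy) = v_p(x) + v_p(y) = 0 + 2 = 2. (Direct check: xy = 90250 = 19^2 · (250).)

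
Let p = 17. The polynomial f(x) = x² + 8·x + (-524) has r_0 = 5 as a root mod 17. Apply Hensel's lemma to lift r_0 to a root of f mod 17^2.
r_1 = 175 (mod 289)

Hensel: r_{i+1} = r_i − f(r_i)·(f′(r_i))^{-1} mod 17^{i+2}, f′(x) = 2x + 8. Iterate:
  r_0 = 5 (mod 17)
  r_1 = 175 (mod 289)
Final: r = 175 satisfies f(r) ≡ 0 mod 17^2.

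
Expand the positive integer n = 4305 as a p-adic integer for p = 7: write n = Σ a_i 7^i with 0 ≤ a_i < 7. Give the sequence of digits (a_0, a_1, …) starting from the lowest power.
(a_0, a_1, …) = (0, 6, 3, 5, 1)

Repeated division by 7 gives the digits low-to-high: 4305 = 6·7^1 + 3·7^2 + 5·7^3 + 1·7^4. Digit sequence: (0, 6, 3, 5, 1).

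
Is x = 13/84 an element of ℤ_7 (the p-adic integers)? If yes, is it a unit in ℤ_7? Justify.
x ∉ ℤ_7 (v_7(x) = -1 < 0)

ℤ_7 = {x ∈ ℚ_7 : v_7(x) ≥ 0} and ℤ_7^× = {x ∈ ℤ_7 : v_7(x) = 0}. Here v_7(13/84) = v_7(num) − v_7(den) = -1; compare against these criteria.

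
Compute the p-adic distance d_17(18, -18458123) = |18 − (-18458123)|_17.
d_17(18, -18458123) = 1/1419857

Step 1 — x − y = 18 − (-18458123) = 18458141. Step 2 — v_17(18458141) = 5 (factor: 18458141 = (17^5 · 13); the sign does not affect v_p). Step 3 — |x − y|_17 = 17^{-5} = 1/1419857.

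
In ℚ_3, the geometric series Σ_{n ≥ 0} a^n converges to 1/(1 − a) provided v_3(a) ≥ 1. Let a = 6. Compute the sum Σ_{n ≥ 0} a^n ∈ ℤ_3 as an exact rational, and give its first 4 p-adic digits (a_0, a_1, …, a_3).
Σ a^n = 1/(1 − a) = -1/5;  first 4 digits = (1, 2, 1, 0)

v_3(a) = 1 ≥ 1, so the series converges in ℤ_3 to 1/(1 − a) = 1/(1 − 6) = -1/5. Expand this rational in ℤ_3: compute digits iteratively via d_i = x_i mod 3, x_{i+1} = (x_i − d_i)/3. The first 4 digits are (1, 2, 1, 0).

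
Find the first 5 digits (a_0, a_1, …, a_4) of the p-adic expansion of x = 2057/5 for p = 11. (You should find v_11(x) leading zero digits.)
(a_0, …, a_4) = (0, 0, 10, 6, 6)

v_11(2057/5) = 2, so a_0 = ... = a_1 = 0. Factor out: x = 11^2 · u with u = 17/5 a unit in ℤ_11. Expand u iteratively via a_{v+i} = u_i mod 11, u_{i+1} = (u_i − a_{v+i})/11:
  u_0 = 17/5;  a_2 = 10;  u_1 = (u_0 − 10)/11 = -3/5
  u_1 = -3/5;  a_3 = 6;  u_2 = (u_1 − 6)/11 = -3/5
  u_2 = -3/5;  a_4 = 6;  u_3 = (u_2 − 6)/11 = -3/5
Digits: (0, 0, 10, 6, 6).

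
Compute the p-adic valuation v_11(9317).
v_11(9317) = 3

v_11(n) is the largest exponent k such that 11^k divides n. Factor out: 9317 = 11^3 · 7. (Sign doesn't affect v_p.) So v_11(9317) = 3.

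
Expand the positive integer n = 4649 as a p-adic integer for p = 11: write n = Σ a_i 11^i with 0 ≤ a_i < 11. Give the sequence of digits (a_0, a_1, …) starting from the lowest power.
(a_0, a_1, …) = (7, 4, 5, 3)

Repeated division by 11 gives the digits low-to-high: 4649 = 7 + 4·11^1 + 5·11^2 + 3·11^3. Digit sequence: (7, 4, 5, 3).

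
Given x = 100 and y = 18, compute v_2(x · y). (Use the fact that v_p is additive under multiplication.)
v_2(1800) = 3

v_p(x) = 2 (factor: 100 = 2^2 · 25); v_p(y) = 1 (factor: 18 = 2^1 · 9). Additivity: v_p(xy) = v_p(x) + v_p(y) = 2 + 1 = 3. (Direct check: xy = 1800 = 2^3 · (225).)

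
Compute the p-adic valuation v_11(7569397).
v_11(7569397) = 5

v_11(n) is the largest exponent k such that 11^k divides n. Factor out: 7569397 = 11^5 · 47. (Sign doesn't affect v_p.) So v_11(7569397) = 5.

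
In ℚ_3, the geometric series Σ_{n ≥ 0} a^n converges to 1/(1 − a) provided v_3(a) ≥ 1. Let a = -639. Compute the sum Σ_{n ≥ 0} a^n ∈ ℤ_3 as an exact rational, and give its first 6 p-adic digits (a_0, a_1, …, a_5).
Σ a^n = 1/(1 − a) = 1/640;  first 6 digits = (1, 0, 1, 0, 2, 0)

v_3(a) = 2 ≥ 1, so the series converges in ℤ_3 to 1/(1 − a) = 1/(1 − (-639)) = 1/640. Expand this rational in ℤ_3: compute digits iteratively via d_i = x_i mod 3, x_{i+1} = (x_i − d_i)/3. The first 6 digits are (1, 0, 1, 0, 2, 0).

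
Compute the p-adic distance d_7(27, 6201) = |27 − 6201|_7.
d_7(27, 6201) = 1/343

Step 1 — x − y = 27 − 6201 = -6174. Step 2 — v_7(-6174) = 3 (factor: -6174 = −(7^3 · 18); the sign does not affect v_p). Step 3 — |x − y|_7 = 7^{-3} = 1/343.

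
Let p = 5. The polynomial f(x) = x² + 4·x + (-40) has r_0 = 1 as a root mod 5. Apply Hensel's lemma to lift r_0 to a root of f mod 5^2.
r_1 = 11 (mod 25)

Hensel: r_{i+1} = r_i − f(r_i)·(f′(r_i))^{-1} mod 5^{i+2}, f′(x) = 2x + 4. Iterate:
  r_0 = 1 (mod 5)
  r_1 = 11 (mod 25)
Final: r = 11 satisfies f(r) ≡ 0 mod 5^2.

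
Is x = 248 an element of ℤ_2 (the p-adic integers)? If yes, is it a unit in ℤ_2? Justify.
x ∈ ℤ_2 but not a unit; v_2(x) = 3 > 0

ℤ_2 = {x ∈ ℚ_2 : v_2(x) ≥ 0} and ℤ_2^× = {x ∈ ℤ_2 : v_2(x) = 0}. Here v_2(248) = v_2(num) − v_2(den) = 3; compare against these criteria.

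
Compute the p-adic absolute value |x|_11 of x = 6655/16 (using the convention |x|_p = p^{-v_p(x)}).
|6655/16|_11 = 1/1331

Step 1 — compute v_11(x) by factoring powers of 11 out of the numerator and denominator: v_11(6655/16) = 3. Step 2 — apply |x|_p = p^{-v_p(x)} = 11^{-3} = 1/1331.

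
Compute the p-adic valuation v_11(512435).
v_11(512435) = 4

v_11(n) is the largest exponent k such that 11^k divides n. Factor out: 512435 = 11^4 · 35. (Sign doesn't affect v_p.) So v_11(512435) = 4.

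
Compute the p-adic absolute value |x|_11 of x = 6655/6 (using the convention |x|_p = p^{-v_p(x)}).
|6655/6|_11 = 1/1331

Step 1 — compute v_11(x) by factoring powers of 11 out of the numerator and denominator: v_11(6655/6) = 3. Step 2 — apply |x|_p = p^{-v_p(x)} = 11^{-3} = 1/1331.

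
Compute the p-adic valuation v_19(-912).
v_19(-912) = 1

v_19(n) is the largest exponent k such that 19^k divides n. Factor out: -912 = -19^1 · 48. (Sign doesn't affect v_p.) So v_19(-912) = 1.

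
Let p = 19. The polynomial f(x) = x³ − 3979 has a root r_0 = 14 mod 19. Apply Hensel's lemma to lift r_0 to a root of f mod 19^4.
r_3 = 15385 (mod 130321)

Hensel: r_{i+1} = r_i − f(r_i)/f′(r_i) mod 19^{i+2}, where f′(x) = 3x². Iterate:
  r_0 = 14 (mod 19)
  r_1 = 223 (mod 361)
  r_2 = 1667 (mod 6859)
  r_3 = 15385 (mod 130321)
Final: r = 15385 with f(r) ≡ 0 mod 19^4.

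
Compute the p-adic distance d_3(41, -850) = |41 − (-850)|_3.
d_3(41, -850) = 1/81

Step 1 — x − y = 41 − (-850) = 891. Step 2 — v_3(891) = 4 (factor: 891 = (3^4 · 11); the sign does not affect v_p). Step 3 — |x − y|_3 = 3^{-4} = 1/81.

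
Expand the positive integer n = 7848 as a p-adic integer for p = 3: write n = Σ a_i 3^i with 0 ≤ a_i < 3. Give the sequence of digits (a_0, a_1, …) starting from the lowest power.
(a_0, a_1, …) = (0, 0, 2, 2, 0, 2, 1, 0, 1)

Repeated division by 3 gives the digits low-to-high: 7848 = 2·3^2 + 2·3^3 + 2·3^5 + 1·3^6 + 1·3^8. Digit sequence: (0, 0, 2, 2, 0, 2, 1, 0, 1).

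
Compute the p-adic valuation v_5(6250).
v_5(6250) = 5

v_5(n) is the largest exponent k such that 5^k divides n. Factor out: 6250 = 5^5 · 2. (Sign doesn't affect v_p.) So v_5(6250) = 5.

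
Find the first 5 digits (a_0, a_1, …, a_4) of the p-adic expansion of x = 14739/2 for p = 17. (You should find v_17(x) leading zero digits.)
(a_0, …, a_4) = (0, 0, 0, 10, 8)

v_17(14739/2) = 3, so a_0 = ... = a_2 = 0. Factor out: x = 17^3 · u with u = 3/2 a unit in ℤ_17. Expand u iteratively via a_{v+i} = u_i mod 17, u_{i+1} = (u_i − a_{v+i})/17:
  u_0 = 3/2;  a_3 = 10;  u_1 = (u_0 − 10)/17 = -1/2
  u_1 = -1/2;  a_4 = 8;  u_2 = (u_1 − 8)/17 = -1/2
Digits: (0, 0, 0, 10, 8).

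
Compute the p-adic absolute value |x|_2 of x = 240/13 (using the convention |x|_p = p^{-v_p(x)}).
|240/13|_2 = 1/16

Step 1 — compute v_2(x) by factoring powers of 2 out of the numerator and denominator: v_2(240/13) = 4. Step 2 — apply |x|_p = p^{-v_p(x)} = 2^{-4} = 1/16.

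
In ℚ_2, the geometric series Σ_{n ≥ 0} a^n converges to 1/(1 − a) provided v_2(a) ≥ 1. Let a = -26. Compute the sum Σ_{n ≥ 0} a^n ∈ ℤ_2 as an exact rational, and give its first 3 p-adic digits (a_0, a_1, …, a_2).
Σ a^n = 1/(1 − a) = 1/27;  first 3 digits = (1, 1, 0)

v_2(a) = 1 ≥ 1, so the series converges in ℤ_2 to 1/(1 − a) = 1/(1 − (-26)) = 1/27. Expand this rational in ℤ_2: compute digits iteratively via d_i = x_i mod 2, x_{i+1} = (x_i − d_i)/2. The first 3 digits are (1, 1, 0).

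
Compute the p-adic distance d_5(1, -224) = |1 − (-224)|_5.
d_5(1, -224) = 1/25

Step 1 — x − y = 1 − (-224) = 225. Step 2 — v_5(225) = 2 (factor: 225 = (5^2 · 9); the sign does not affect v_p). Step 3 — |x − y|_5 = 5^{-2} = 1/25.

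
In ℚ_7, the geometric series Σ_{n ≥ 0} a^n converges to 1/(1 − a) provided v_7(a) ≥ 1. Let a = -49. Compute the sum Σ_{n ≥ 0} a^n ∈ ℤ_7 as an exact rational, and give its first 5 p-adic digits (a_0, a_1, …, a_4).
Σ a^n = 1/(1 − a) = 1/50;  first 5 digits = (1, 0, 6, 6, 0)

v_7(a) = 2 ≥ 1, so the series converges in ℤ_7 to 1/(1 − a) = 1/(1 − (-49)) = 1/50. Expand this rational in ℤ_7: compute digits iteratively via d_i = x_i mod 7, x_{i+1} = (x_i − d_i)/7. The first 5 digits are (1, 0, 6, 6, 0).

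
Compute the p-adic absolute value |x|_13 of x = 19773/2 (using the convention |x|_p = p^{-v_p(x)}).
|19773/2|_13 = 1/2197

Step 1 — compute v_13(x) by factoring powers of 13 out of the numerator and denominator: v_13(19773/2) = 3. Step 2 — apply |x|_p = p^{-v_p(x)} = 13^{-3} = 1/2197.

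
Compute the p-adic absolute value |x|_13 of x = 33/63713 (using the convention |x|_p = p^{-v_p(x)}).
|33/63713|_13 = 2197

Step 1 — compute v_13(x) by factoring powers of 13 out of the numerator and denominator: v_13(33/63713) = -3. Step 2 — apply |x|_p = p^{-v_p(x)} = 13^{3} = 2197.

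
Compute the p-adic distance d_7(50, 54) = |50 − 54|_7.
d_7(50, 54) = 1

Step 1 — x − y = 50 − 54 = -4. Step 2 — v_7(-4) = 0 (factor: -4 = −(7^0 · 4); the sign does not affect v_p). Step 3 — |x − y|_7 = 7^{0} = 1.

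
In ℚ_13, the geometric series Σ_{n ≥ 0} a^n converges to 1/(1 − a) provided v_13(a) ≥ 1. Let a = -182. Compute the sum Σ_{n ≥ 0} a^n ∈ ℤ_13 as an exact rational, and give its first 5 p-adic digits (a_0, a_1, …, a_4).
Σ a^n = 1/(1 − a) = 1/183;  first 5 digits = (1, 12, 12, 0, 12)

v_13(a) = 1 ≥ 1, so the series converges in ℤ_13 to 1/(1 − a) = 1/(1 − (-182)) = 1/183. Expand this rational in ℤ_13: compute digits iteratively via d_i = x_i mod 13, x_{i+1} = (x_i − d_i)/13. The first 5 digits are (1, 12, 12, 0, 12).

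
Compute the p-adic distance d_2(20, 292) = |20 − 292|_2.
d_2(20, 292) = 1/16

Step 1 — x − y = 20 − 292 = -272. Step 2 — v_2(-272) = 4 (factor: -272 = −(2^4 · 17); the sign does not affect v_p). Step 3 — |x − y|_2 = 2^{-4} = 1/16.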